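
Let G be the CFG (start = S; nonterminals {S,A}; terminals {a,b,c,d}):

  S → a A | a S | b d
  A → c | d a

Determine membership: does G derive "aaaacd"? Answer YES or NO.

CNF form of G:
  S -> T1 A | T1 S | T2 T0
  A -> T0 T1 | c
  T0 -> d
  T1 -> a
  T2 -> b

CYK fill:
  [0..0]={T1}  "a"  orig:{}
  [1..1]={T1}  "a"  orig:{}
  [2..2]={T1}  "a"  orig:{}
  [3..3]={T1}  "a"  orig:{}
  [4..4]={A}  "c"
  [5..5]={T0}  "d"  orig:{}
  [0..1]=∅  "aa"
  [1..2]=∅  "aa"
  [2..3]=∅  "aa"
  [3..4]={S}  "ac"
  [4..5]=∅  "cd"
  [0..2]=∅  "aaa"
  [1..3]=∅  "aaa"
  [2..4]={S}  "aac"
  [3..5]=∅  "acd"
  [0..3]=∅  "aaaa"
  [1..4]={S}  "aaac"
  [2..5]=∅  "aacd"
  [0..4]={S}  "aaaac"
  [1..5]=∅  "aaacd"
  [0..5]=∅  "aaaacd"

S ∉ T[0,5] ⇒ NO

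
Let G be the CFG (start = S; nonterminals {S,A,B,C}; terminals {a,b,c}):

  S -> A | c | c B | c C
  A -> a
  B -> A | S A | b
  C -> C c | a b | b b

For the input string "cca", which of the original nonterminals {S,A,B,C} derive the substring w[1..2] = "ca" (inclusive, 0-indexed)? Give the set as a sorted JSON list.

Convert to CNF:
  S -> T0 B | T0 C | a | c
  A -> a
  B -> S A | a | b
  C -> C T0 | T1 T2 | T2 T2
  T0 -> c
  T1 -> a
  T2 -> b

Fill CYK table bottom-up, restricted to cells inside w[1..2]:
  T[1,1] 'c' = {S,T0}  orig:{S}
  T[2,2] 'a' = {A,B,S,T1}  orig:{A,B,S}
  T[1,2] 'ca' = {B,S}

Original NTs in T[1,2] deriving "ca": ["B", "S"]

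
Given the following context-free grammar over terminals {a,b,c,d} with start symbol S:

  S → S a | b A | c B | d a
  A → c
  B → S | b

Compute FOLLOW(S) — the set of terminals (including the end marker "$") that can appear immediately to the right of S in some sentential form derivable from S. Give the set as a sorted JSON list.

FIRST iteration:
round 1:
  A via A→c: +{c}
  B via B→b: +{b}
  S via S→b A: +{b}
  S via S→c B: +{c}
  S via S→d a: +{d}
  FIRST[S]={b,c,d}  FIRST[A]={c}  FIRST[B]={b}
round 2:
  B via B→S: +{c,d}
  FIRST[S]={b,c,d}  FIRST[A]={c}  FIRST[B]={b,c,d}
round 3: (stable)
  FIRST[S]={b,c,d}  FIRST[A]={c}  FIRST[B]={b,c,d}

FOLLOW sets:
initialize: $ ∈ FOLLOW(S)
[1]
  S→S a: FOLLOW(S) ⊇ FIRST(a) = {a}; new: +{a}
  S→b A: FOLLOW(A) ⊇ FOLLOW(S) ⊇ {$,a}; new: +{$,a}
  S→c B: FOLLOW(B) ⊇ FOLLOW(S) ⊇ {$,a}; new: +{$,a}
  FOLLOW[S]={$,a}  FOLLOW[A]={$,a}  FOLLOW[B]={$,a}
[2] done
  FOLLOW[S]={$,a}  FOLLOW[A]={$,a}  FOLLOW[B]={$,a}

FOLLOW(S) = ["$", "a"]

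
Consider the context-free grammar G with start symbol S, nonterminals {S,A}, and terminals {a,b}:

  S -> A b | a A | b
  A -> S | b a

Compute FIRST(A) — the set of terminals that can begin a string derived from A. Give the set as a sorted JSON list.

Compute FIRST by fixpoint:
iter 1:
  A via A→b a: +{b}
  S via S→A b: +{b}
  S via S→a A: +{a}
  S: {a,b}  A: {b}
iter 2:
  A via A→S: +{a}
  S: {a,b}  A: {a,b}
iter 3: — fixpoint
  S: {a,b}  A: {a,b}

FIRST(A) = ["a", "b"]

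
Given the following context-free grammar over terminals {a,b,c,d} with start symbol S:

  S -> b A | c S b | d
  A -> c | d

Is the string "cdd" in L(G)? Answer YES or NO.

Convert to CNF:
  S -> T0 A | T1 X2 | d
  A -> c | d
  T0 -> b
  T1 -> c
  X2 -> S T0

CYK fill:
  T[0,0] 'c' = {A,T1}  orig:{A}
  T[1,1] 'd' = {A,S}
  T[2,2] 'd' = {A,S}
  T[0,1] 'cd' = ∅
  T[1,2] 'dd' = ∅
  T[0,2] 'cdd' = ∅

S ∉ T[0,2] ⇒ NO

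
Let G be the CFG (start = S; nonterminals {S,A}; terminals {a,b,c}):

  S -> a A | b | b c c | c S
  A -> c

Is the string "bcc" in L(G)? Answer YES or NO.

CNF form of G:
  S -> T0 A | T1 X3 | T2 S | b
  A -> c
  T0 -> a
  T1 -> b
  T2 -> c
  X3 -> T2 T2

CYK table (by increasing span):
  cell(0,0) b: {S,T1}  orig:{S}
  cell(1,1) c: {A,T2}  orig:{A}
  cell(2,2) c: {A,T2}  orig:{A}
  cell(0,1) bc: ∅
  cell(1,2) cc: {X3}  orig:{}
  cell(0,2) bcc: {S}

S ∈ T[0,2] ⇒ YES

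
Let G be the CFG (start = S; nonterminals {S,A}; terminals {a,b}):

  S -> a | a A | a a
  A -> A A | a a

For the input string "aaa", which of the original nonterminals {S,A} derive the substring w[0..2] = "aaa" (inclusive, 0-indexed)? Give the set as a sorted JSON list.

Convert to CNF:
  S -> T0 A | T0 T0 | a
  A -> A A | T0 T0
  T0 -> a

CYK table (by increasing span) — only the sub-triangle for w[0..2]:
  T[0,0] 'a' = {S,T0}  orig:{S}
  T[1,1] 'a' = {S,T0}  orig:{S}
  T[2,2] 'a' = {S,T0}  orig:{S}
  T[0,1] 'aa' = {A,S}
  T[1,2] 'aa' = {A,S}
  T[0,2] 'aaa' = {S}

Original NTs in T[0,2] deriving "aaa": ["S"]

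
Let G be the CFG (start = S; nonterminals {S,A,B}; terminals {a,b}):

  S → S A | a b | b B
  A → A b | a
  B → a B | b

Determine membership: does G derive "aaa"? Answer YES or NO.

CNF form of G:
  S -> S A | T0 B | T1 T0
  A -> A T0 | a
  B -> T1 B | b
  T0 -> b
  T1 -> a

Fill CYK table bottom-up:
  T[0,0] 'a' = {A,T1}  orig:{A}
  T[1,1] 'a' = {A,T1}  orig:{A}
  T[2,2] 'a' = {A,T1}  orig:{A}
  T[0,1] 'aa' = ∅
  T[1,2] 'aa' = ∅
  T[0,2] 'aaa' = ∅

S ∉ T[0,2] ⇒ NO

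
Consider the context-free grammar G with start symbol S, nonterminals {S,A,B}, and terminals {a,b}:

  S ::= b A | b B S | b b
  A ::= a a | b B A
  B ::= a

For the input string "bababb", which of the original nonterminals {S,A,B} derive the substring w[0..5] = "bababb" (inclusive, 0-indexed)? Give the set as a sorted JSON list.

Convert to CNF:
  S -> T1 A | T1 T1 | T1 X3
  A -> T0 T0 | T1 X2
  B -> a
  T0 -> a
  T1 -> b
  X2 -> B A
  X3 -> B S

Fill CYK table bottom-up, restricted to cells inside w[0..5]:
  [0..0]={T1}  "b"  orig:{}
  [1..1]={B,T0}  "a"  orig:{B}
  [2..2]={T1}  "b"  orig:{}
  [3..3]={B,T0}  "a"  orig:{B}
  [4..4]={T1}  "b"  orig:{}
  [5..5]={T1}  "b"  orig:{}
  [0..1]=∅  "ba"
  [1..2]=∅  "ab"
  [2..3]=∅  "ba"
  [3..4]=∅  "ab"
  [4..5]={S}  "bb"
  [0..2]=∅  "bab"
  [1..3]=∅  "aba"
  [2..4]=∅  "bab"
  [3..5]={X3}  "abb"  orig:{}
  [0..3]=∅  "baba"
  [1..4]=∅  "abab"
  [2..5]={S}  "babb"
  [0..4]=∅  "babab"
  [1..5]={X3}  "ababb"  orig:{}
  [0..5]={S}  "bababb"

Original NTs in T[0,5] deriving "bababb": ["S"]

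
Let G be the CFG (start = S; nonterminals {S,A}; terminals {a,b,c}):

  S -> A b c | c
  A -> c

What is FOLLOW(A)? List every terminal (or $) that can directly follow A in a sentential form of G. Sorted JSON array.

Compute FIRST by fixpoint:
round 1:
  A via A→c: +{c}
  S via S→A b c: +{c}
  S: {c}  A: {c}
round 2: done
  S: {c}  A: {c}

Compute FOLLOW by fixpoint:
seed FOLLOW(S) with $
[1]
  S→A b c: FOLLOW(A) ⊇ FIRST(b) = {b}; new: +{b}
  FOLLOW[S]={$}  FOLLOW[A]={b}
[2] (stable)
  FOLLOW[S]={$}  FOLLOW[A]={b}

FOLLOW(A) = ["b"]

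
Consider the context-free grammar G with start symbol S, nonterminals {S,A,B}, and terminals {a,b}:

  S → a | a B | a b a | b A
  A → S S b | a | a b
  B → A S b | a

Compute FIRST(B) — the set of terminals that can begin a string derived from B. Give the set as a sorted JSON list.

FIRST sets, iterate to fixpoint:
pass 1:
  A via A→a: +{a}
  B via B→A S b: +{a}
  S via S→a: +{a}
  S via S→b A: +{b}
  FIRST(S)={a,b}  FIRST(A)={a}  FIRST(B)={a}
pass 2:
  A via A→S S b: +{b}
  B via B→A S b: +{b}
  FIRST(S)={a,b}  FIRST(A)={a,b}  FIRST(B)={a,b}
pass 3: done
  FIRST(S)={a,b}  FIRST(A)={a,b}  FIRST(B)={a,b}

FIRST(B) = ["a", "b"]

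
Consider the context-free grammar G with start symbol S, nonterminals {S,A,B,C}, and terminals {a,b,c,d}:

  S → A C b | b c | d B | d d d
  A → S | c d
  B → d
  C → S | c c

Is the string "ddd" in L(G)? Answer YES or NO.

CNF form of G:
  S -> A X7 | T0 T1 | T2 B | T2 X8
  A -> A X3 | T0 T1 | T1 T2 | T2 B | T2 X4
  B -> d
  C -> A X5 | T0 T1 | T1 T1 | T2 B | T2 X6
  T0 -> b
  T1 -> c
  T2 -> d
  X3 -> C T0
  X4 -> T2 T2
  X5 -> C T0
  X6 -> T2 T2
  X7 -> C T0
  X8 -> T2 T2

CYK table (by increasing span):
  [0..0]={B,T2}  "d"  orig:{B}
  [1..1]={B,T2}  "d"  orig:{B}
  [2..2]={B,T2}  "d"  orig:{B}
  [0..1]={A,C,S,X4,X6,X8}  "dd"  orig:{A,C,S}
  [1..2]={A,C,S,X4,X6,X8}  "dd"  orig:{A,C,S}
  [0..2]={A,C,S}  "ddd"

S ∈ T[0,2] ⇒ YES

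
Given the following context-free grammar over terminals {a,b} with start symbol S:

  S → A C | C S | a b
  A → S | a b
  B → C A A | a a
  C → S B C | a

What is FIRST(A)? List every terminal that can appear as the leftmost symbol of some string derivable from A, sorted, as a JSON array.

Compute FIRST by fixpoint:
round 1:
  A via A→a b: +{a}
  B via B→a a: +{a}
  C via C→a: +{a}
  S via S→A C: +{a}
  S: {a}  A: {a}  B: {a}  C: {a}
round 2: done
  S: {a}  A: {a}  B: {a}  C: {a}

FIRST(A) = ["a"]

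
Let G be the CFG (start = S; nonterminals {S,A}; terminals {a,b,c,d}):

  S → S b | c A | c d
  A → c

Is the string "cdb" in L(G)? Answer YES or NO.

Convert to CNF:
  S -> S T0 | T1 A | T1 T2
  A -> c
  T0 -> b
  T1 -> c
  T2 -> d

CYK fill:
  [0..0]={A,T1}  "c"  orig:{A}
  [1..1]={T2}  "d"  orig:{}
  [2..2]={T0}  "b"  orig:{}
  [0..1]={S}  "cd"
  [1..2]=∅  "db"
  [0..2]={S}  "cdb"

S ∈ T[0,2] ⇒ YES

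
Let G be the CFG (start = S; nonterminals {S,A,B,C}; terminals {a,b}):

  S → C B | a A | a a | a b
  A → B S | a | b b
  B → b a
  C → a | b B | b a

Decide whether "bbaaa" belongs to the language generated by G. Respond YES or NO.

Convert to CNF:
  S -> C B | T1 A | T1 T0 | T1 T1
  A -> B S | T0 T0 | a
  B -> T0 T1
  C -> T0 B | T0 T1 | a
  T0 -> b
  T1 -> a

CYK table (by increasing span):
  T[0,0] 'b' = {T0}  orig:{}
  T[1,1] 'b' = {T0}  orig:{}
  T[2,2] 'a' = {A,C,T1}  orig:{A,C}
  T[3,3] 'a' = {A,C,T1}  orig:{A,C}
  T[4,4] 'a' = {A,C,T1}  orig:{A,C}
  T[0,1] 'bb' = {A}
  T[1,2] 'ba' = {B,C}
  T[2,3] 'aa' = {S}
  T[3,4] 'aa' = {S}
  T[0,2] 'bba' = {C}
  T[1,3] 'baa' = ∅
  T[2,4] 'aaa' = ∅
  T[0,3] 'bbaa' = ∅
  T[1,4] 'baaa' = {A}
  T[0,4] 'bbaaa' = ∅

S ∉ T[0,4] ⇒ NO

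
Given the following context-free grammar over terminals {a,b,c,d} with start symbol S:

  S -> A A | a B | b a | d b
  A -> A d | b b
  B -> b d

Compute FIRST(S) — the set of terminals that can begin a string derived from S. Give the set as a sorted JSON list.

FIRST iteration:
pass 1:
  A via A→b b: +{b}
  B via B→b d: +{b}
  S via S→A A: +{b}
  S via S→a B: +{a}
  S via S→d b: +{d}
  FIRST[S]={a,b,d}  FIRST[A]={b}  FIRST[B]={b}
pass 2: (stable)
  FIRST[S]={a,b,d}  FIRST[A]={b}  FIRST[B]={b}

FIRST(S) = ["a", "b", "d"]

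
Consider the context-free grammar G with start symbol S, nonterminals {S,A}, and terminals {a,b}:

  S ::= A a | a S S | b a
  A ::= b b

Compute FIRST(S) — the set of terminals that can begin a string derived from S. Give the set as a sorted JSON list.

Compute FIRST by fixpoint:
pass 1:
  A via A→b b: +{b}
  S via S→A a: +{b}
  S via S→a S S: +{a}
  S: {a,b}  A: {b}
pass 2: done
  S: {a,b}  A: {b}

FIRST(S) = ["a", "b"]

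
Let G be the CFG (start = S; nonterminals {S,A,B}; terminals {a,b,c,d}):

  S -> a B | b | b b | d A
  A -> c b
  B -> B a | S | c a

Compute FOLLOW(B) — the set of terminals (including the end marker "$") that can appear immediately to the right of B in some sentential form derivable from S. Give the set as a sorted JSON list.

Compute FIRST by fixpoint:
pass 1:
  A via A→c b: +{c}
  B via B→c a: +{c}
  S via S→a B: +{a}
  S via S→b: +{b}
  S via S→d A: +{d}
  FIRST[S]={a,b,d}  FIRST[A]={c}  FIRST[B]={c}
pass 2:
  B via B→S: +{a,b,d}
  FIRST[S]={a,b,d}  FIRST[A]={c}  FIRST[B]={a,b,c,d}
pass 3: — fixpoint
  FIRST[S]={a,b,d}  FIRST[A]={c}  FIRST[B]={a,b,c,d}

FOLLOW iteration:
seed FOLLOW(S) with $
pass 1:
  B→B a: FOLLOW(B) ⊇ FIRST(a) = {a}; new: +{a}
  B→S: FOLLOW(S) ⊇ FOLLOW(B) ⊇ {a}; new: +{a}
  S→a B: FOLLOW(B) ⊇ FOLLOW(S) ⊇ {$,a}; new: +{$}
  S→d A: FOLLOW(A) ⊇ FOLLOW(S) ⊇ {$,a}; new: +{$,a}
  S: {$,a}  A: {$,a}  B: {$,a}
pass 2: — fixpoint
  S: {$,a}  A: {$,a}  B: {$,a}

FOLLOW(B) = ["$", "a"]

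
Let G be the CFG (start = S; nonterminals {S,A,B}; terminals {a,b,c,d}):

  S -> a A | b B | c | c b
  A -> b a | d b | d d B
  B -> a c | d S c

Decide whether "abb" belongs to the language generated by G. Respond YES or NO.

CNF form of G:
  S -> T0 B | T1 A | T3 T0 | c
  A -> T0 T1 | T2 T0 | T2 X4
  B -> T1 T3 | T2 X5
  T0 -> b
  T1 -> a
  T2 -> d
  T3 -> c
  X4 -> T2 B
  X5 -> S T3

Fill CYK table bottom-up:
  [0..0]={T1}  "a"  orig:{}
  [1..1]={T0}  "b"  orig:{}
  [2..2]={T0}  "b"  orig:{}
  [0..1]=∅  "ab"
  [1..2]=∅  "bb"
  [0..2]=∅  "abb"

S ∉ T[0,2] ⇒ NO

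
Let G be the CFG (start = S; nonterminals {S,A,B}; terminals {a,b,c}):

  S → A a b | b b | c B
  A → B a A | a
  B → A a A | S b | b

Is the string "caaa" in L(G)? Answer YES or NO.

Convert to CNF:
  S -> A X5 | T1 T1 | T2 B
  A -> B X3 | a
  B -> A X4 | S T1 | b
  T0 -> a
  T1 -> b
  T2 -> c
  X3 -> T0 A
  X4 -> T0 A
  X5 -> T0 T1

Fill CYK table bottom-up:
  [0..0]={T2}  "c"  orig:{}
  [1..1]={A,T0}  "a"  orig:{A}
  [2..2]={A,T0}  "a"  orig:{A}
  [3..3]={A,T0}  "a"  orig:{A}
  [0..1]=∅  "ca"
  [1..2]={X3,X4}  "aa"  orig:{}
  [2..3]={X3,X4}  "aa"  orig:{}
  [0..2]=∅  "caa"
  [1..3]={B}  "aaa"
  [0..3]={S}  "caaa"

S ∈ T[0,3] ⇒ YES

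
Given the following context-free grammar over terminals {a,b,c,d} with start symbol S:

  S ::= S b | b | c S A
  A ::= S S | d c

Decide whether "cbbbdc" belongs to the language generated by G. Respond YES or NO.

Convert to CNF:
  S -> S T2 | T1 X3 | b
  A -> S S | T0 T1
  T0 -> d
  T1 -> c
  T2 -> b
  X3 -> S A

CYK fill:
  [0..0]={T1}  "c"  orig:{}
  [1..1]={S,T2}  "b"  orig:{S}
  [2..2]={S,T2}  "b"  orig:{S}
  [3..3]={S,T2}  "b"  orig:{S}
  [4..4]={T0}  "d"  orig:{}
  [5..5]={T1}  "c"  orig:{}
  [0..1]=∅  "cb"
  [1..2]={A,S}  "bb"
  [2..3]={A,S}  "bb"
  [3..4]=∅  "bd"
  [4..5]={A}  "dc"
  [0..2]=∅  "cbb"
  [1..3]={A,S,X3}  "bbb"  orig:{A,S}
  [2..4]=∅  "bbd"
  [3..5]={X3}  "bdc"  orig:{}
  [0..3]={S}  "cbbb"
  [1..4]=∅  "bbbd"
  [2..5]={X3}  "bbdc"  orig:{}
  [0..4]=∅  "cbbbd"
  [1..5]={X3}  "bbbdc"  orig:{}
  [0..5]={S,X3}  "cbbbdc"  orig:{S}

S ∈ T[0,5] ⇒ YES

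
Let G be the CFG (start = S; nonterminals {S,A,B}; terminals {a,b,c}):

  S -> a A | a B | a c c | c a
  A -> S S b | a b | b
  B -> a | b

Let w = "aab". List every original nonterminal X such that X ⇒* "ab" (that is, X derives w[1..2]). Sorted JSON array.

Convert to CNF:
  S -> T1 A | T1 B | T1 X4 | T2 T1
  A -> S X3 | T1 T0 | b
  B -> a | b
  T0 -> b
  T1 -> a
  T2 -> c
  X3 -> S T0
  X4 -> T2 T2

Fill CYK table bottom-up — only the sub-triangle for w[1..2]:
  cell(1,1) a: {B,T1}  orig:{B}
  cell(2,2) b: {A,B,T0}  orig:{A,B}
  cell(1,2) ab: {A,S}

Original NTs in T[1,2] deriving "ab": ["A", "S"]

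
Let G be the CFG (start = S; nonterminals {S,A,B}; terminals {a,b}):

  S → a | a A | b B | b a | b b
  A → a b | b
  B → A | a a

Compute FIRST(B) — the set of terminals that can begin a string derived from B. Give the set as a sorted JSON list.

FIRST sets, iterate to fixpoint:
iter 1:
  A via A→a b: +{a}
  A via A→b: +{b}
  B via B→A: +{a,b}
  S via S→a: +{a}
  S via S→b B: +{b}
  FIRST(S)={a,b}  FIRST(A)={a,b}  FIRST(B)={a,b}
iter 2: (no change)
  FIRST(S)={a,b}  FIRST(A)={a,b}  FIRST(B)={a,b}

FIRST(B) = ["a", "b"]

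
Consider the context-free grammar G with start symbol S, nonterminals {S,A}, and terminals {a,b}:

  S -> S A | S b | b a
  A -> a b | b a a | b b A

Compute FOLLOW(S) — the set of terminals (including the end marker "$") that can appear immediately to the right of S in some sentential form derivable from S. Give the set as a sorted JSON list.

Compute FIRST by fixpoint:
pass 1:
  A via A→a b: +{a}
  A via A→b a a: +{b}
  S via S→b a: +{b}
  S: {b}  A: {a,b}
pass 2: — fixpoint
  S: {b}  A: {a,b}

FOLLOW sets:
FOLLOW(S) := {$}
pass 1:
  S→S A: FOLLOW(S) ⊇ FIRST(A) = {a,b}; new: +{a,b}
  S→S A: FOLLOW(A) ⊇ FOLLOW(S) ⊇ {$,a,b}; new: +{$,a,b}
  FOLLOW[S]={$,a,b}  FOLLOW[A]={$,a,b}
pass 2: — fixpoint
  FOLLOW[S]={$,a,b}  FOLLOW[A]={$,a,b}

FOLLOW(S) = ["$", "a", "b"]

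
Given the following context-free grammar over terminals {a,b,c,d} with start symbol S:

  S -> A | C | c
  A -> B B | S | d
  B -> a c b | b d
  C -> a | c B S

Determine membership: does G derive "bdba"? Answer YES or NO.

CNF form of G:
  S -> B B | T0 X7 | a | c | d
  A -> B B | T0 X4 | a | c | d
  B -> T1 X5 | T2 T3
  C -> T0 X6 | a
  T0 -> c
  T1 -> a
  T2 -> b
  T3 -> d
  X4 -> B S
  X5 -> T0 T2
  X6 -> B S
  X7 -> B S

CYK table (by increasing span):
  cell(0,0) b: {T2}  orig:{}
  cell(1,1) d: {A,S,T3}  orig:{A,S}
  cell(2,2) b: {T2}  orig:{}
  cell(3,3) a: {A,C,S,T1}  orig:{A,C,S}
  cell(0,1) bd: {B}
  cell(1,2) db: ∅
  cell(2,3) ba: ∅
  cell(0,2) bdb: ∅
  cell(1,3) dba: ∅
  cell(0,3) bdba: ∅

S ∉ T[0,3] ⇒ NO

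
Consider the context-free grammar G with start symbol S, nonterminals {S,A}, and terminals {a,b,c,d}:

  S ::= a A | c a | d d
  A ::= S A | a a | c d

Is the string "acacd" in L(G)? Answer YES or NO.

CNF form of G:
  S -> T0 A | T1 T0 | T2 T2
  A -> S A | T0 T0 | T1 T2
  T0 -> a
  T1 -> c
  T2 -> d

CYK fill:
  T[0,0] 'a' = {T0}  orig:{}
  T[1,1] 'c' = {T1}  orig:{}
  T[2,2] 'a' = {T0}  orig:{}
  T[3,3] 'c' = {T1}  orig:{}
  T[4,4] 'd' = {T2}  orig:{}
  T[0,1] 'ac' = ∅
  T[1,2] 'ca' = {S}
  T[2,3] 'ac' = ∅
  T[3,4] 'cd' = {A}
  T[0,2] 'aca' = ∅
  T[1,3] 'cac' = ∅
  T[2,4] 'acd' = {S}
  T[0,3] 'acac' = ∅
  T[1,4] 'cacd' = {A}
  T[0,4] 'acacd' = {S}

S ∈ T[0,4] ⇒ YES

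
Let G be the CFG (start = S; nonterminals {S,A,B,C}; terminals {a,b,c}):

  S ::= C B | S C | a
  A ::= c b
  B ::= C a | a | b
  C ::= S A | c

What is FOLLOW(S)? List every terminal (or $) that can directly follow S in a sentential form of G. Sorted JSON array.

FIRST sets, iterate to fixpoint:
round 1:
  A via A→c b: +{c}
  B via B→a: +{a}
  B via B→b: +{b}
  C via C→c: +{c}
  S via S→C B: +{c}
  S via S→a: +{a}
  FIRST(S)={a,c}  FIRST(A)={c}  FIRST(B)={a,b}  FIRST(C)={c}
round 2:
  B via B→C a: +{c}
  C via C→S A: +{a}
  FIRST(S)={a,c}  FIRST(A)={c}  FIRST(B)={a,b,c}  FIRST(C)={a,c}
round 3: done
  FIRST(S)={a,c}  FIRST(A)={c}  FIRST(B)={a,b,c}  FIRST(C)={a,c}

FOLLOW iteration:
seed FOLLOW(S) with $
[1]
  B→C a: FOLLOW(C) ⊇ FIRST(a) = {a}; new: +{a}
  C→S A: FOLLOW(S) ⊇ FIRST(A) = {c}; new: +{c}
  C→S A: FOLLOW(A) ⊇ FOLLOW(C) ⊇ {a}; new: +{a}
  S→C B: FOLLOW(C) ⊇ FIRST(B) = {a,b,c}; new: +{b,c}
  S→C B: FOLLOW(B) ⊇ FOLLOW(S) ⊇ {$,c}; new: +{$,c}
  S→S C: FOLLOW(S) ⊇ FIRST(C) = {a,c}; new: +{a}
  S→S C: FOLLOW(C) ⊇ FOLLOW(S) ⊇ {$,a,c}; new: +{$}
  FOLLOW(S)={$,a,c}  FOLLOW(A)={a}  FOLLOW(B)={$,c}  FOLLOW(C)={$,a,b,c}
[2]
  C→S A: FOLLOW(A) ⊇ FOLLOW(C) ⊇ {$,a,b,c}; new: +{$,b,c}
  S→C B: FOLLOW(B) ⊇ FOLLOW(S) ⊇ {$,a,c}; new: +{a}
  FOLLOW(S)={$,a,c}  FOLLOW(A)={$,a,b,c}  FOLLOW(B)={$,a,c}  FOLLOW(C)={$,a,b,c}
[3] — fixpoint
  FOLLOW(S)={$,a,c}  FOLLOW(A)={$,a,b,c}  FOLLOW(B)={$,a,c}  FOLLOW(C)={$,a,b,c}

FOLLOW(S) = ["$", "a", "c"]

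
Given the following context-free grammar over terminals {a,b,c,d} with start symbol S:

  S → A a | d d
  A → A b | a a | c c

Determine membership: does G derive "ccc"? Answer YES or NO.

Convert to CNF:
  S -> A T1 | T3 T3
  A -> A T0 | T1 T1 | T2 T2
  T0 -> b
  T1 -> a
  T2 -> c
  T3 -> d

CYK table (by increasing span):
  T[0,0] 'c' = {T2}  orig:{}
  T[1,1] 'c' = {T2}  orig:{}
  T[2,2] 'c' = {T2}  orig:{}
  T[0,1] 'cc' = {A}
  T[1,2] 'cc' = {A}
  T[0,2] 'ccc' = ∅

S ∉ T[0,2] ⇒ NO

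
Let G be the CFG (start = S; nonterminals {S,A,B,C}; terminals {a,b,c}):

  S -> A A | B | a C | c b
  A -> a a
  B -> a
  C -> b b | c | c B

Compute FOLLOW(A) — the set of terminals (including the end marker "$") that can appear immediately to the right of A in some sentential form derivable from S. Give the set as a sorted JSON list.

Compute FIRST by fixpoint:
round 1:
  A via A→a a: +{a}
  B via B→a: +{a}
  C via C→b b: +{b}
  C via C→c: +{c}
  S via S→A A: +{a}
  S via S→c b: +{c}
  FIRST(S)={a,c}  FIRST(A)={a}  FIRST(B)={a}  FIRST(C)={b,c}
round 2: (no change)
  FIRST(S)={a,c}  FIRST(A)={a}  FIRST(B)={a}  FIRST(C)={b,c}

FOLLOW sets:
FOLLOW(S) := {$}
iter 1:
  S→A A: FOLLOW(A) ⊇ FIRST(A) = {a}; new: +{a}
  S→A A: FOLLOW(A) ⊇ FOLLOW(S) ⊇ {$}; new: +{$}
  S→B: FOLLOW(B) ⊇ FOLLOW(S) ⊇ {$}; new: +{$}
  S→a C: FOLLOW(C) ⊇ FOLLOW(S) ⊇ {$}; new: +{$}
  FOLLOW[S]={$}  FOLLOW[A]={$,a}  FOLLOW[B]={$}  FOLLOW[C]={$}
iter 2: — fixpoint
  FOLLOW[S]={$}  FOLLOW[A]={$,a}  FOLLOW[B]={$}  FOLLOW[C]={$}

FOLLOW(A) = ["$", "a"]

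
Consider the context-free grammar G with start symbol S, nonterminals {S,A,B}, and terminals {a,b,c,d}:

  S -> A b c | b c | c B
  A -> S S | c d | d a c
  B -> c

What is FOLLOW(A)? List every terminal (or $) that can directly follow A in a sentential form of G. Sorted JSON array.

FIRST sets, iterate to fixpoint:
round 1:
  A via A→c d: +{c}
  A via A→d a c: +{d}
  B via B→c: +{c}
  S via S→A b c: +{c,d}
  S via S→b c: +{b}
  FIRST[S]={b,c,d}  FIRST[A]={c,d}  FIRST[B]={c}
round 2:
  A via A→S S: +{b}
  FIRST[S]={b,c,d}  FIRST[A]={b,c,d}  FIRST[B]={c}
round 3: (stable)
  FIRST[S]={b,c,d}  FIRST[A]={b,c,d}  FIRST[B]={c}

FOLLOW sets:
seed FOLLOW(S) with $
[1]
  A→S S: FOLLOW(S) ⊇ FIRST(S) = {b,c,d}; new: +{b,c,d}
  S→A b c: FOLLOW(A) ⊇ FIRST(b) = {b}; new: +{b}
  S→c B: FOLLOW(B) ⊇ FOLLOW(S) ⊇ {$,b,c,d}; new: +{$,b,c,d}
  FOLLOW(S)={$,b,c,d}  FOLLOW(A)={b}  FOLLOW(B)={$,b,c,d}
[2] (stable)
  FOLLOW(S)={$,b,c,d}  FOLLOW(A)={b}  FOLLOW(B)={$,b,c,d}

FOLLOW(A) = ["b"]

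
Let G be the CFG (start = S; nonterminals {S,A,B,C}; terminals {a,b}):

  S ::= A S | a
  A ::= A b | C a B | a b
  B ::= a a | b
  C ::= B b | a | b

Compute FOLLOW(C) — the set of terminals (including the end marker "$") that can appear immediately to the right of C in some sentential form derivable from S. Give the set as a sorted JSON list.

Compute FIRST by fixpoint:
iter 1:
  A via A→a b: +{a}
  B via B→a a: +{a}
  B via B→b: +{b}
  C via C→B b: +{a,b}
  S via S→A S: +{a}
  FIRST(S)={a}  FIRST(A)={a}  FIRST(B)={a,b}  FIRST(C)={a,b}
iter 2:
  A via A→C a B: +{b}
  S via S→A S: +{b}
  FIRST(S)={a,b}  FIRST(A)={a,b}  FIRST(B)={a,b}  FIRST(C)={a,b}
iter 3: (stable)
  FIRST(S)={a,b}  FIRST(A)={a,b}  FIRST(B)={a,b}  FIRST(C)={a,b}

FOLLOW sets:
seed FOLLOW(S) with $
iter 1:
  A→A b: FOLLOW(A) ⊇ FIRST(b) = {b}; new: +{b}
  A→C a B: FOLLOW(C) ⊇ FIRST(a) = {a}; new: +{a}
  A→C a B: FOLLOW(B) ⊇ FOLLOW(A) ⊇ {b}; new: +{b}
  S→A S: FOLLOW(A) ⊇ FIRST(S) = {a,b}; new: +{a}
  FOLLOW[S]={$}  FOLLOW[A]={a,b}  FOLLOW[B]={b}  FOLLOW[C]={a}
iter 2:
  A→C a B: FOLLOW(B) ⊇ FOLLOW(A) ⊇ {a,b}; new: +{a}
  FOLLOW[S]={$}  FOLLOW[A]={a,b}  FOLLOW[B]={a,b}  FOLLOW[C]={a}
iter 3: (stable)
  FOLLOW[S]={$}  FOLLOW[A]={a,b}  FOLLOW[B]={a,b}  FOLLOW[C]={a}

FOLLOW(C) = ["a"]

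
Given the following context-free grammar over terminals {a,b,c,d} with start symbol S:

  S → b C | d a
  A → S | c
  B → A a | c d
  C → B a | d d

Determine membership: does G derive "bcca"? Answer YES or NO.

Convert to CNF:
  S -> T0 C | T1 T2
  A -> T0 C | T1 T2 | c
  B -> A T2 | T3 T1
  C -> B T2 | T1 T1
  T0 -> b
  T1 -> d
  T2 -> a
  T3 -> c

Fill CYK table bottom-up:
  [0..0]={T0}  "b"  orig:{}
  [1..1]={A,T3}  "c"  orig:{A}
  [2..2]={A,T3}  "c"  orig:{A}
  [3..3]={T2}  "a"  orig:{}
  [0..1]=∅  "bc"
  [1..2]=∅  "cc"
  [2..3]={B}  "ca"
  [0..2]=∅  "bcc"
  [1..3]=∅  "cca"
  [0..3]=∅  "bcca"

S ∉ T[0,3] ⇒ NO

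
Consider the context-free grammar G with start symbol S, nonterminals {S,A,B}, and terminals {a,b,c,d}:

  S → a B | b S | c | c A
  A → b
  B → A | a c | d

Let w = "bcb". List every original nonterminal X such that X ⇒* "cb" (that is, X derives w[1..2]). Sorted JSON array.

Convert to CNF:
  S -> T0 B | T1 A | T2 S | c
  A -> b
  B -> T0 T1 | b | d
  T0 -> a
  T1 -> c
  T2 -> b

CYK table (by increasing span) (cells [i..j] with 1 ≤ i ≤ j ≤ 2 only):
  T[1,1] 'c' = {S,T1}  orig:{S}
  T[2,2] 'b' = {A,B,T2}  orig:{A,B}
  T[1,2] 'cb' = {S}

Original NTs in T[1,2] deriving "cb": ["S"]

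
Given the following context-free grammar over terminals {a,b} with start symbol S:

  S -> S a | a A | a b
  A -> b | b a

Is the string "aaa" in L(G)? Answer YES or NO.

CNF form of G:
  S -> S T1 | T1 A | T1 T0
  A -> T0 T1 | b
  T0 -> b
  T1 -> a

CYK fill:
  T[0,0] 'a' = {T1}  orig:{}
  T[1,1] 'a' = {T1}  orig:{}
  T[2,2] 'a' = {T1}  orig:{}
  T[0,1] 'aa' = ∅
  T[1,2] 'aa' = ∅
  T[0,2] 'aaa' = ∅

S ∉ T[0,2] ⇒ NO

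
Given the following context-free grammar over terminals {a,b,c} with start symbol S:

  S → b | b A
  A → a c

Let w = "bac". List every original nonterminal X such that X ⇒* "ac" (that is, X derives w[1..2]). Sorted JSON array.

CNF form of G:
  S -> T2 A | b
  A -> T0 T1
  T0 -> a
  T1 -> c
  T2 -> b

Fill CYK table bottom-up — only the sub-triangle for w[1..2]:
  cell(1,1) a: {T0}  orig:{}
  cell(2,2) c: {T1}  orig:{}
  cell(1,2) ac: {A}

Original NTs in T[1,2] deriving "ac": ["A"]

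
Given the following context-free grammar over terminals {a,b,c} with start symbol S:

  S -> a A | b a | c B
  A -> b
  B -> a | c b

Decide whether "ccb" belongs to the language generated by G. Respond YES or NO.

CNF form of G:
  S -> T0 B | T1 T2 | T2 A
  A -> b
  B -> T0 T1 | a
  T0 -> c
  T1 -> b
  T2 -> a

CYK fill:
  [0..0]={T0}  "c"  orig:{}
  [1..1]={T0}  "c"  orig:{}
  [2..2]={A,T1}  "b"  orig:{A}
  [0..1]=∅  "cc"
  [1..2]={B}  "cb"
  [0..2]={S}  "ccb"

S ∈ T[0,2] ⇒ YES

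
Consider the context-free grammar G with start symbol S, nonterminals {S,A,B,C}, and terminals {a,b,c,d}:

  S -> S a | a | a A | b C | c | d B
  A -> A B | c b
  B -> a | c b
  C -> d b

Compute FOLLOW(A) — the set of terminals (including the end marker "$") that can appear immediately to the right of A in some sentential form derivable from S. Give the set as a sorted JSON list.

FIRST iteration:
[1]
  A via A→c b: +{c}
  B via B→a: +{a}
  B via B→c b: +{c}
  C via C→d b: +{d}
  S via S→a: +{a}
  S via S→b C: +{b}
  S via S→c: +{c}
  S via S→d B: +{d}
  FIRST(S)={a,b,c,d}  FIRST(A)={c}  FIRST(B)={a,c}  FIRST(C)={d}
[2] done
  FIRST(S)={a,b,c,d}  FIRST(A)={c}  FIRST(B)={a,c}  FIRST(C)={d}

Compute FOLLOW by fixpoint:
FOLLOW(S) := {$}
[1]
  A→A B: FOLLOW(A) ⊇ FIRST(B) = {a,c}; new: +{a,c}
  A→A B: FOLLOW(B) ⊇ FOLLOW(A) ⊇ {a,c}; new: +{a,c}
  S→S a: FOLLOW(S) ⊇ FIRST(a) = {a}; new: +{a}
  S→a A: FOLLOW(A) ⊇ FOLLOW(S) ⊇ {$,a}; new: +{$}
  S→b C: FOLLOW(C) ⊇ FOLLOW(S) ⊇ {$,a}; new: +{$,a}
  S→d B: FOLLOW(B) ⊇ FOLLOW(S) ⊇ {$,a}; new: +{$}
  S: {$,a}  A: {$,a,c}  B: {$,a,c}  C: {$,a}
[2] (no change)
  S: {$,a}  A: {$,a,c}  B: {$,a,c}  C: {$,a}

FOLLOW(A) = ["$", "a", "c"]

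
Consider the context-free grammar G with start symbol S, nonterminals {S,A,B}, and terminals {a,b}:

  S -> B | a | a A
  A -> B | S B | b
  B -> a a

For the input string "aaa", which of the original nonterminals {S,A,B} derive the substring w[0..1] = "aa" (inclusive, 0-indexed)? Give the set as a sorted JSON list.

Convert to CNF:
  S -> T0 A | T0 T0 | a
  A -> S B | T0 T0 | b
  B -> T0 T0
  T0 -> a

CYK table (by increasing span) (cells [i..j] with 0 ≤ i ≤ j ≤ 1 only):
  [0..0]={S,T0}  "a"  orig:{S}
  [1..1]={S,T0}  "a"  orig:{S}
  [0..1]={A,B,S}  "aa"

Original NTs in T[0,1] deriving "aa": ["A", "B", "S"]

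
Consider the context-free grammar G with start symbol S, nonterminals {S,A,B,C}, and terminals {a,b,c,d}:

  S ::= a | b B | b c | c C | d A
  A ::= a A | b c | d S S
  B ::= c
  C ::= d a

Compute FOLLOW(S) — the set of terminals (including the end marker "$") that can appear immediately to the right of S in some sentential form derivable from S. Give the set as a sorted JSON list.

FIRST sets, iterate to fixpoint:
pass 1:
  A via A→a A: +{a}
  A via A→b c: +{b}
  A via A→d S S: +{d}
  B via B→c: +{c}
  C via C→d a: +{d}
  S via S→a: +{a}
  S via S→b B: +{b}
  S via S→c C: +{c}
  S via S→d A: +{d}
  FIRST[S]={a,b,c,d}  FIRST[A]={a,b,d}  FIRST[B]={c}  FIRST[C]={d}
pass 2: (no change)
  FIRST[S]={a,b,c,d}  FIRST[A]={a,b,d}  FIRST[B]={c}  FIRST[C]={d}

FOLLOW iteration:
FOLLOW(S) := {$}
iter 1:
  A→d S S: FOLLOW(S) ⊇ FIRST(S) = {a,b,c,d}; new: +{a,b,c,d}
  S→b B: FOLLOW(B) ⊇ FOLLOW(S) ⊇ {$,a,b,c,d}; new: +{$,a,b,c,d}
  S→c C: FOLLOW(C) ⊇ FOLLOW(S) ⊇ {$,a,b,c,d}; new: +{$,a,b,c,d}
  S→d A: FOLLOW(A) ⊇ FOLLOW(S) ⊇ {$,a,b,c,d}; new: +{$,a,b,c,d}
  FOLLOW(S)={$,a,b,c,d}  FOLLOW(A)={$,a,b,c,d}  FOLLOW(B)={$,a,b,c,d}  FOLLOW(C)={$,a,b,c,d}
iter 2: (no change)
  FOLLOW(S)={$,a,b,c,d}  FOLLOW(A)={$,a,b,c,d}  FOLLOW(B)={$,a,b,c,d}  FOLLOW(C)={$,a,b,c,d}

FOLLOW(S) = ["$", "a", "b", "c", "d"]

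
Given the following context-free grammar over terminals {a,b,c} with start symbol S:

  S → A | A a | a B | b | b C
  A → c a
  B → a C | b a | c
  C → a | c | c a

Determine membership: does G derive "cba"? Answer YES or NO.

CNF form of G:
  S -> A T1 | T0 T1 | T1 B | T2 C | b
  A -> T0 T1
  B -> T1 C | T2 T1 | c
  C -> T0 T1 | a | c
  T0 -> c
  T1 -> a
  T2 -> b

CYK table (by increasing span):
  cell(0,0) c: {B,C,T0}  orig:{B,C}
  cell(1,1) b: {S,T2}  orig:{S}
  cell(2,2) a: {C,T1}  orig:{C}
  cell(0,1) cb: ∅
  cell(1,2) ba: {B,S}
  cell(0,2) cba: ∅

S ∉ T[0,2] ⇒ NO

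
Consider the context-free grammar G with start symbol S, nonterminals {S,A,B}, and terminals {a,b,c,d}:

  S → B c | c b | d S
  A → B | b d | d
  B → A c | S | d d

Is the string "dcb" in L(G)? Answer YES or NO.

CNF form of G:
  S -> B T0 | T0 T1 | T2 S
  A -> A T0 | B T0 | T0 T1 | T1 T2 | T2 S | T2 T2 | d
  B -> A T0 | B T0 | T0 T1 | T2 S | T2 T2
  T0 -> c
  T1 -> b
  T2 -> d

CYK fill:
  T[0,0] 'd' = {A,T2}  orig:{A}
  T[1,1] 'c' = {T0}  orig:{}
  T[2,2] 'b' = {T1}  orig:{}
  T[0,1] 'dc' = {A,B}
  T[1,2] 'cb' = {A,B,S}
  T[0,2] 'dcb' = {A,B,S}

S ∈ T[0,2] ⇒ YES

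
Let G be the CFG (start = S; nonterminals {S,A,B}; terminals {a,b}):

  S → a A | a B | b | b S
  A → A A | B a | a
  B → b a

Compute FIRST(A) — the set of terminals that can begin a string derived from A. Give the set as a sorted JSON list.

FIRST sets, iterate to fixpoint:
pass 1:
  A via A→a: +{a}
  B via B→b a: +{b}
  S via S→a A: +{a}
  S via S→b: +{b}
  FIRST(S)={a,b}  FIRST(A)={a}  FIRST(B)={b}
pass 2:
  A via A→B a: +{b}
  FIRST(S)={a,b}  FIRST(A)={a,b}  FIRST(B)={b}
pass 3: — fixpoint
  FIRST(S)={a,b}  FIRST(A)={a,b}  FIRST(B)={b}

FIRST(A) = ["a", "b"]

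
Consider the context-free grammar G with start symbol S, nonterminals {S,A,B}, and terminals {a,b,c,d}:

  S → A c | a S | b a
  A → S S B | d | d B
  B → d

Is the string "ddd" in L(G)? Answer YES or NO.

CNF form of G:
  S -> A T1 | T2 S | T3 T2
  A -> S X4 | T0 B | d
  B -> d
  T0 -> d
  T1 -> c
  T2 -> a
  T3 -> b
  X4 -> S B

CYK table (by increasing span):
  T[0,0] 'd' = {A,B,T0}  orig:{A,B}
  T[1,1] 'd' = {A,B,T0}  orig:{A,B}
  T[2,2] 'd' = {A,B,T0}  orig:{A,B}
  T[0,1] 'dd' = {A}
  T[1,2] 'dd' = {A}
  T[0,2] 'ddd' = ∅

S ∉ T[0,2] ⇒ NO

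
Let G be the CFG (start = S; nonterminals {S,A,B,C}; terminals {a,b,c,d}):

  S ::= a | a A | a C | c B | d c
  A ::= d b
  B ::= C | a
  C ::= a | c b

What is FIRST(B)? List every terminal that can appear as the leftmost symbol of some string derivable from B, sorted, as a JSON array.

FIRST iteration:
round 1:
  A via A→d b: +{d}
  B via B→a: +{a}
  C via C→a: +{a}
  C via C→c b: +{c}
  S via S→a: +{a}
  S via S→c B: +{c}
  S via S→d c: +{d}
  S: {a,c,d}  A: {d}  B: {a}  C: {a,c}
round 2:
  B via B→C: +{c}
  S: {a,c,d}  A: {d}  B: {a,c}  C: {a,c}
round 3: (no change)
  S: {a,c,d}  A: {d}  B: {a,c}  C: {a,c}

FIRST(B) = ["a", "c"]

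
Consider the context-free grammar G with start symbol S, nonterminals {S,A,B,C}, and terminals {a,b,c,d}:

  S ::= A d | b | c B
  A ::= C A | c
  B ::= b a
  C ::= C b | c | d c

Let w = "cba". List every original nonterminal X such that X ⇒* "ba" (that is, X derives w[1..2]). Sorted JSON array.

Convert to CNF:
  S -> A T2 | T3 B | b
  A -> C A | c
  B -> T0 T1
  C -> C T0 | T2 T3 | c
  T0 -> b
  T1 -> a
  T2 -> d
  T3 -> c

CYK fill — only the sub-triangle for w[1..2]:
  [1..1]={S,T0}  "b"  orig:{S}
  [2..2]={T1}  "a"  orig:{}
  [1..2]={B}  "ba"

Original NTs in T[1,2] deriving "ba": ["B"]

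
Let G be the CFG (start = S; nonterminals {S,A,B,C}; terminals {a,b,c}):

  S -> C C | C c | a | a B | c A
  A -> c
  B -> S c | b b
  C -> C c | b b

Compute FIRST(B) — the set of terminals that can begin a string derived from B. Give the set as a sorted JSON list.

FIRST sets, iterate to fixpoint:
round 1:
  A via A→c: +{c}
  B via B→b b: +{b}
  C via C→b b: +{b}
  S via S→C C: +{b}
  S via S→a: +{a}
  S via S→c A: +{c}
  S: {a,b,c}  A: {c}  B: {b}  C: {b}
round 2:
  B via B→S c: +{a,c}
  S: {a,b,c}  A: {c}  B: {a,b,c}  C: {b}
round 3: (stable)
  S: {a,b,c}  A: {c}  B: {a,b,c}  C: {b}

FIRST(B) = ["a", "b", "c"]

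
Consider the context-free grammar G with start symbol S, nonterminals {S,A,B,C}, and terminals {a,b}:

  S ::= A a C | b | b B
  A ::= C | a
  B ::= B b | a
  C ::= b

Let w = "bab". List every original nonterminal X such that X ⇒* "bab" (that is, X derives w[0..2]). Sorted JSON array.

Convert to CNF:
  S -> A X2 | T0 B | b
  A -> a | b
  B -> B T0 | a
  C -> b
  T0 -> b
  T1 -> a
  X2 -> T1 C

CYK fill, restricted to cells inside w[0..2]:
  [0..0]={A,C,S,T0}  "b"  orig:{A,C,S}
  [1..1]={A,B,T1}  "a"  orig:{A,B}
  [2..2]={A,C,S,T0}  "b"  orig:{A,C,S}
  [0..1]={S}  "ba"
  [1..2]={B,X2}  "ab"  orig:{B}
  [0..2]={S}  "bab"

Original NTs in T[0,2] deriving "bab": ["S"]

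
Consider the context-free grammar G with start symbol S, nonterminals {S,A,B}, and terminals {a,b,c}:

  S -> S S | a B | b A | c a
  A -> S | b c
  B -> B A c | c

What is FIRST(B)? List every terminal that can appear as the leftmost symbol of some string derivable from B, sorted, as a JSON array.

FIRST iteration:
iter 1:
  A via A→b c: +{b}
  B via B→c: +{c}
  S via S→a B: +{a}
  S via S→b A: +{b}
  S via S→c a: +{c}
  FIRST[S]={a,b,c}  FIRST[A]={b}  FIRST[B]={c}
iter 2:
  A via A→S: +{a,c}
  FIRST[S]={a,b,c}  FIRST[A]={a,b,c}  FIRST[B]={c}
iter 3: (no change)
  FIRST[S]={a,b,c}  FIRST[A]={a,b,c}  FIRST[B]={c}

FIRST(B) = ["c"]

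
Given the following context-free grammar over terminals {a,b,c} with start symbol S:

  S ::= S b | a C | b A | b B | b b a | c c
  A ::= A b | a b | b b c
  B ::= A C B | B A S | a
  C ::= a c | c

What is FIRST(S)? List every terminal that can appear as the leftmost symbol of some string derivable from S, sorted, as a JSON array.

Compute FIRST by fixpoint:
pass 1:
  A via A→a b: +{a}
  A via A→b b c: +{b}
  B via B→A C B: +{a,b}
  C via C→a c: +{a}
  C via C→c: +{c}
  S via S→a C: +{a}
  S via S→b A: +{b}
  S via S→c c: +{c}
  FIRST(S)={a,b,c}  FIRST(A)={a,b}  FIRST(B)={a,b}  FIRST(C)={a,c}
pass 2: (stable)
  FIRST(S)={a,b,c}  FIRST(A)={a,b}  FIRST(B)={a,b}  FIRST(C)={a,c}

FIRST(S) = ["a", "b", "c"]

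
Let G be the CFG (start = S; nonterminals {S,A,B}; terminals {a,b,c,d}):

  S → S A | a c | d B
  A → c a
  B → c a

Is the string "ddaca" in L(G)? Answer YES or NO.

CNF form of G:
  S -> S A | T1 T0 | T2 B
  A -> T0 T1
  B -> T0 T1
  T0 -> c
  T1 -> a
  T2 -> d

CYK fill:
  cell(0,0) d: {T2}  orig:{}
  cell(1,1) d: {T2}  orig:{}
  cell(2,2) a: {T1}  orig:{}
  cell(3,3) c: {T0}  orig:{}
  cell(4,4) a: {T1}  orig:{}
  cell(0,1) dd: ∅
  cell(1,2) da: ∅
  cell(2,3) ac: {S}
  cell(3,4) ca: {A,B}
  cell(0,2) dda: ∅
  cell(1,3) dac: ∅
  cell(2,4) aca: ∅
  cell(0,3) ddac: ∅
  cell(1,4) daca: ∅
  cell(0,4) ddaca: ∅

S ∉ T[0,4] ⇒ NO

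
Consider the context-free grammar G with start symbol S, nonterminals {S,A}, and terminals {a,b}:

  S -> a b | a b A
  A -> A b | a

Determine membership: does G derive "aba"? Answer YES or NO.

CNF form of G:
  S -> T1 T0 | T1 X2
  A -> A T0 | a
  T0 -> b
  T1 -> a
  X2 -> T0 A

Fill CYK table bottom-up:
  T[0,0] 'a' = {A,T1}  orig:{A}
  T[1,1] 'b' = {T0}  orig:{}
  T[2,2] 'a' = {A,T1}  orig:{A}
  T[0,1] 'ab' = {A,S}
  T[1,2] 'ba' = {X2}  orig:{}
  T[0,2] 'aba' = {S}

S ∈ T[0,2] ⇒ YES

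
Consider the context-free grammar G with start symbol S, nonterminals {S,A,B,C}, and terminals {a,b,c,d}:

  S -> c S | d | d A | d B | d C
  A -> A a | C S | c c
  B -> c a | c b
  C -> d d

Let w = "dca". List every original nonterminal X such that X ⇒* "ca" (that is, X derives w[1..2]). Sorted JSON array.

Convert to CNF:
  S -> T1 S | T3 A | T3 B | T3 C | d
  A -> A T0 | C S | T1 T1
  B -> T1 T0 | T1 T2
  C -> T3 T3
  T0 -> a
  T1 -> c
  T2 -> b
  T3 -> d

Fill CYK table bottom-up (cells [i..j] with 1 ≤ i ≤ j ≤ 2 only):
  T[1,1] 'c' = {T1}  orig:{}
  T[2,2] 'a' = {T0}  orig:{}
  T[1,2] 'ca' = {B}

Original NTs in T[1,2] deriving "ca": ["B"]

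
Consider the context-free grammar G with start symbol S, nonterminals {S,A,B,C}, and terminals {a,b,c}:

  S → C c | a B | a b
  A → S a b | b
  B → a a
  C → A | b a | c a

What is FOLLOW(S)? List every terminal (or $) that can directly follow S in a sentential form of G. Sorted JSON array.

FIRST sets, iterate to fixpoint:
iter 1:
  A via A→b: +{b}
  B via B→a a: +{a}
  C via C→A: +{b}
  C via C→c a: +{c}
  S via S→C c: +{b,c}
  S via S→a B: +{a}
  FIRST(S)={a,b,c}  FIRST(A)={b}  FIRST(B)={a}  FIRST(C)={b,c}
iter 2:
  A via A→S a b: +{a,c}
  C via C→A: +{a}
  FIRST(S)={a,b,c}  FIRST(A)={a,b,c}  FIRST(B)={a}  FIRST(C)={a,b,c}
iter 3: (no change)
  FIRST(S)={a,b,c}  FIRST(A)={a,b,c}  FIRST(B)={a}  FIRST(C)={a,b,c}

Compute FOLLOW by fixpoint:
FOLLOW(S) := {$}
pass 1:
  A→S a b: FOLLOW(S) ⊇ FIRST(a) = {a}; new: +{a}
  S→C c: FOLLOW(C) ⊇ FIRST(c) = {c}; new: +{c}
  S→a B: FOLLOW(B) ⊇ FOLLOW(S) ⊇ {$,a}; new: +{$,a}
  FOLLOW(S)={$,a}  FOLLOW(A)={}  FOLLOW(B)={$,a}  FOLLOW(C)={c}
pass 2:
  C→A: FOLLOW(A) ⊇ FOLLOW(C) ⊇ {c}; new: +{c}
  FOLLOW(S)={$,a}  FOLLOW(A)={c}  FOLLOW(B)={$,a}  FOLLOW(C)={c}
pass 3: (stable)
  FOLLOW(S)={$,a}  FOLLOW(A)={c}  FOLLOW(B)={$,a}  FOLLOW(C)={c}

FOLLOW(S) = ["$", "a"]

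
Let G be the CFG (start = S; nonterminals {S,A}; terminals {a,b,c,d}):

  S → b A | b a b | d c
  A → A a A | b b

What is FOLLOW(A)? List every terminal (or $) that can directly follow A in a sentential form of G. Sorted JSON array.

FIRST iteration:
[1]
  A via A→b b: +{b}
  S via S→b A: +{b}
  S via S→d c: +{d}
  S: {b,d}  A: {b}
[2] (no change)
  S: {b,d}  A: {b}

Compute FOLLOW by fixpoint:
seed FOLLOW(S) with $
iter 1:
  A→A a A: FOLLOW(A) ⊇ FIRST(a) = {a}; new: +{a}
  S→b A: FOLLOW(A) ⊇ FOLLOW(S) ⊇ {$}; new: +{$}
  FOLLOW(S)={$}  FOLLOW(A)={$,a}
iter 2: (stable)
  FOLLOW(S)={$}  FOLLOW(A)={$,a}

FOLLOW(A) = ["$", "a"]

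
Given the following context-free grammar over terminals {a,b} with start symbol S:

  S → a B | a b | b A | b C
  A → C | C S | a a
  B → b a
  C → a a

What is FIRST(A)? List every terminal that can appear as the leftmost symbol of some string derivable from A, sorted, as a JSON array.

FIRST sets, iterate to fixpoint:
[1]
  A via A→a a: +{a}
  B via B→b a: +{b}
  C via C→a a: +{a}
  S via S→a B: +{a}
  S via S→b A: +{b}
  FIRST(S)={a,b}  FIRST(A)={a}  FIRST(B)={b}  FIRST(C)={a}
[2] (no change)
  FIRST(S)={a,b}  FIRST(A)={a}  FIRST(B)={b}  FIRST(C)={a}

FIRST(A) = ["a"]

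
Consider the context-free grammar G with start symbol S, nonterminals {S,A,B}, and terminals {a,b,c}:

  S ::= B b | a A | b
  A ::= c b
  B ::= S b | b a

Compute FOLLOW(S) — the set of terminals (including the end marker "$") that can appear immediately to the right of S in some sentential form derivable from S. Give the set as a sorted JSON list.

FIRST sets, iterate to fixpoint:
iter 1:
  A via A→c b: +{c}
  B via B→b a: +{b}
  S via S→B b: +{b}
  S via S→a A: +{a}
  S: {a,b}  A: {c}  B: {b}
iter 2:
  B via B→S b: +{a}
  S: {a,b}  A: {c}  B: {a,b}
iter 3: (stable)
  S: {a,b}  A: {c}  B: {a,b}

FOLLOW sets:
seed FOLLOW(S) with $
pass 1:
  B→S b: FOLLOW(S) ⊇ FIRST(b) = {b}; new: +{b}
  S→B b: FOLLOW(B) ⊇ FIRST(b) = {b}; new: +{b}
  S→a A: FOLLOW(A) ⊇ FOLLOW(S) ⊇ {$,b}; new: +{$,b}
  FOLLOW[S]={$,b}  FOLLOW[A]={$,b}  FOLLOW[B]={b}
pass 2: — fixpoint
  FOLLOW[S]={$,b}  FOLLOW[A]={$,b}  FOLLOW[B]={b}

FOLLOW(S) = ["$", "b"]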